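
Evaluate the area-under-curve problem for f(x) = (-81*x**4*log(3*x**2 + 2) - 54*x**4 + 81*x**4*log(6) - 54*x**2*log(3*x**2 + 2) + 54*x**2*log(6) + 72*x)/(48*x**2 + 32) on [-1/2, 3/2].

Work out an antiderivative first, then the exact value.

f has the shape u'v + uv' for u = 3/4 - 9*x**3/16 and v = log(x**2/2 + 1/3) — it is the derivative of the product u*v.
F(x) = -3*(3*x**3 - 4)*log(x**2/2 + 1/3)/16 is an antiderivative of f.
Check: d/dx[-3*(3*x**3 - 4)*log(x**2/2 + 1/3)/16] = (-81*x**4*log(3*x**2 + 2) - 54*x**4 + 81*x**4*log(6) - 54*x**2*log(3*x**2 + 2) + 54*x**2*log(6) + 72*x)/(48*x**2 + 32) = f(x).
F(3/2) = -147*log(35/24)/128; F(-1/2) = 105*log(11/24)/128.
Integral = F(3/2) - F(-1/2) = -147*log(35/24)/128 - 105*log(11/24)/128.

Antiderivative: F(x) = -3*(3*x**3 - 4)*log(x**2/2 + 1/3)/16; value = -147*log(35/24)/128 - 105*log(11/24)/128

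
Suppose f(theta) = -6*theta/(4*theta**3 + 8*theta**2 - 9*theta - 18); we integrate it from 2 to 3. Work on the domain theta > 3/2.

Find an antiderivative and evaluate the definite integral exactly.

Antiderivative: F(theta) = -3*log(theta - 3/2)/14 - 3*log(theta + 3/2)/2 + 12*log(theta + 2)/7; value = -12*log(4)/7 - 3*log(9/2)/2 - 3*log(2)/14 - 3*log(3/2)/14 + 3*log(7/2)/2 + 12*log(5)/7

The denominator factors as (theta + 2)*(2*theta - 3)*(2*theta + 3); partial fractions split f into directly integrable pieces: -3/(2*theta + 3) - 3/(7*(2*theta - 3)) + 12/(7*(theta + 2)).
F(theta) = -3*log(theta - 3/2)/14 - 3*log(theta + 3/2)/2 + 12*log(theta + 2)/7 is an antiderivative of f.
Check: d/dtheta[-3*log(theta - 3/2)/14 - 3*log(theta + 3/2)/2 + 12*log(theta + 2)/7] = -6*theta/(4*theta**3 + 8*theta**2 - 9*theta - 18) = f(theta).
F(3) = -3*log(9/2)/2 - 3*log(3/2)/14 + 12*log(5)/7; F(2) = -3*log(7/2)/2 + 3*log(2)/14 + 12*log(4)/7.
Integral = F(3) - F(2) = -12*log(4)/7 - 3*log(9/2)/2 - 3*log(2)/14 - 3*log(3/2)/14 + 3*log(7/2)/2 + 12*log(5)/7.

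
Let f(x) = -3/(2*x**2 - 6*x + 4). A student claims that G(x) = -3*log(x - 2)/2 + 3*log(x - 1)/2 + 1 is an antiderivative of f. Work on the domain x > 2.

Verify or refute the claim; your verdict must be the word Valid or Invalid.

d/dx[G] = -3/(2*x**2 - 6*x + 4)
This equals f(x) exactly, so the claim holds.

Valid: G'(x) = f(x).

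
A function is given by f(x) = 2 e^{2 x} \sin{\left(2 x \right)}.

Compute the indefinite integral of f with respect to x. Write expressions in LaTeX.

F(x) = \frac{\left(\sin{\left(2 x \right)} - \cos{\left(2 x \right)}\right) e^{2 x}}{2} + C

Recover f(x) by differentiating a candidate F(x); any mismatch rules it out.
Check: d/dx[\frac{\left(\sin{\left(2 x \right)} - \cos{\left(2 x \right)}\right) e^{2 x}}{2}] = 2 e^{2 x} \sin{\left(2 x \right)} = f(x).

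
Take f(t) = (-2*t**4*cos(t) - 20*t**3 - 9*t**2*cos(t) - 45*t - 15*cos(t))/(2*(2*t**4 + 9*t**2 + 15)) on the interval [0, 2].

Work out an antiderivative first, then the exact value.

Any candidate F(t) must reproduce f(t) exactly when differentiated.
F(t) = -(5*log(t**4/3 + 3*t**2/2 + 5/2) + 2*sin(t))/4 is an antiderivative of f.
Check: d/dt[-(5*log(t**4/3 + 3*t**2/2 + 5/2) + 2*sin(t))/4] = (-2*t**4*cos(t) - 20*t**3 - 9*t**2*cos(t) - 45*t - 15*cos(t))/(4*t**4 + 18*t**2 + 30), which equals f(t).
F(2) = -5*log(83/6)/4 - sin(2)/2; F(0) = -5*log(5/2)/4.
Integral = F(2) - F(0) = -5*log(83/6)/4 - sin(2)/2 + 5*log(5/2)/4.

Antiderivative: F(t) = -(5*log(t**4/3 + 3*t**2/2 + 5/2) + 2*sin(t))/4; value = -5*log(83/6)/4 - sin(2)/2 + 5*log(5/2)/4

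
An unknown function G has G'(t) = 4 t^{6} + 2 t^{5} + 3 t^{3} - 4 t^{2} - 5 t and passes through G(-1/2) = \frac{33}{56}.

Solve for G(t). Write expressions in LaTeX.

G(t) = \frac{4 t^{7}}{7} + \frac{t^{6}}{3} + \frac{3 t^{4}}{4} - \frac{4 t^{3}}{3} - \frac{5 t^{2}}{2} + 1

The integrand splits into summands that can be handled one at a time.
A general antiderivative is \frac{4 t^{7}}{7} + \frac{t^{6}}{3} + \frac{3 t^{4}}{4} - \frac{4 t^{3}}{3} - \frac{5 t^{2}}{2} + C.
The condition gives C = \frac{33}{56} - (- \frac{23}{56}) = 1.
So G(t) = \frac{4 t^{7}}{7} + \frac{t^{6}}{3} + \frac{3 t^{4}}{4} - \frac{4 t^{3}}{3} - \frac{5 t^{2}}{2} + 1.
Check: d/dt[\frac{4 t^{7}}{7} + \frac{t^{6}}{3} + \frac{3 t^{4}}{4} - \frac{4 t^{3}}{3} - \frac{5 t^{2}}{2} + 1] = 4 t^{6} + 2 t^{5} + 3 t^{3} - 4 t^{2} - 5 t = G'(t).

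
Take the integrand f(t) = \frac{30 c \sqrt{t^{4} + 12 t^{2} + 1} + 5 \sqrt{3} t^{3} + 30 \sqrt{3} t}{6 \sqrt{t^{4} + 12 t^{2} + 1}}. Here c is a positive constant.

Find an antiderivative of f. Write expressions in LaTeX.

For F(t) to be correct the identity F'(t) - f(t) = 0 must hold.
Check: d/dt[\frac{5 \left(12 c t + \sqrt{3} \sqrt{t^{4} + 12 t^{2} + 1}\right)}{12}] = \frac{30 c \sqrt{t^{4} + 12 t^{2} + 1} + 5 \sqrt{3} t^{3} + 30 \sqrt{3} t}{6 \sqrt{t^{4} + 12 t^{2} + 1}} = f(t).

An antiderivative is F(t) = \frac{5 \left(12 c t + \sqrt{3} \sqrt{t^{4} + 12 t^{2} + 1}\right)}{12}.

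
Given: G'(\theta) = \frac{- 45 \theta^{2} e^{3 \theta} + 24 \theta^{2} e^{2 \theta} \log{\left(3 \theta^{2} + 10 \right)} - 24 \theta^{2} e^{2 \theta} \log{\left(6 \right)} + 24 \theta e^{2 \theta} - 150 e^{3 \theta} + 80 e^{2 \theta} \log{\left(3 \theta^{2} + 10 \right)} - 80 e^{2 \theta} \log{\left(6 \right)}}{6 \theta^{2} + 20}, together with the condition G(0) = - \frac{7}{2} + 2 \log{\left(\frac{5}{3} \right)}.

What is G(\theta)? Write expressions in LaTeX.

G'(\theta) has the shape u'v + uv' for u = - \frac{5 e^{\theta}}{2} + 2 \log{\left(\frac{\theta^{2}}{2} + \frac{5}{3} \right)} and v = e^{2 \theta} — it is the derivative of the product u*v.
A general antiderivative is \frac{3 \left(- \frac{5 e^{\theta}}{3} + \frac{4 \log{\left(\frac{\theta^{2}}{2} + \frac{5}{3} \right)}}{3}\right) e^{2 \theta}}{2} + C.
The condition gives C = - \frac{7}{2} + 2 \log{\left(\frac{5}{3} \right)} - (- \frac{5}{2} + 2 \log{\left(\frac{5}{3} \right)}) = -1.
So G(\theta) = \frac{\left(- 5 e^{\theta} + 4 \log{\left(\frac{\theta^{2}}{2} + \frac{5}{3} \right)}\right) e^{2 \theta} - 2}{2}.
Check: d/d\theta[\frac{\left(- 5 e^{\theta} + 4 \log{\left(\frac{\theta^{2}}{2} + \frac{5}{3} \right)}\right) e^{2 \theta} - 2}{2}] = \frac{- 45 \theta^{2} e^{3 \theta} + 24 \theta^{2} e^{2 \theta} \log{\left(3 \theta^{2} + 10 \right)} - 24 \theta^{2} e^{2 \theta} \log{\left(6 \right)} + 24 \theta e^{2 \theta} - 150 e^{3 \theta} + 80 e^{2 \theta} \log{\left(3 \theta^{2} + 10 \right)} - 80 e^{2 \theta} \log{\left(6 \right)}}{6 \theta^{2} + 20} = G'(\theta).

G(\theta) = \frac{\left(- 5 e^{\theta} + 4 \log{\left(\frac{\theta^{2}}{2} + \frac{5}{3} \right)}\right) e^{2 \theta} - 2}{2}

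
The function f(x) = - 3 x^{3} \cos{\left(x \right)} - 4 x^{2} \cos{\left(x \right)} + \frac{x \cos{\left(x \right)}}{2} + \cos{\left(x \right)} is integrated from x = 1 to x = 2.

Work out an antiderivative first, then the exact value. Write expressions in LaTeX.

The integrand splits into summands that can be handled one at a time.
F(x) = - 3 x^{3} \sin{\left(x \right)} - 4 x^{2} \sin{\left(x \right)} - 9 x^{2} \cos{\left(x \right)} + \frac{37 x \sin{\left(x \right)}}{2} - 8 x \cos{\left(x \right)} + 9 \sin{\left(x \right)} + \frac{37 \cos{\left(x \right)}}{2} is an antiderivative of f.
Check: d/dx[- 3 x^{3} \sin{\left(x \right)} - 4 x^{2} \sin{\left(x \right)} - 9 x^{2} \cos{\left(x \right)} + \frac{37 x \sin{\left(x \right)}}{2} - 8 x \cos{\left(x \right)} + 9 \sin{\left(x \right)} + \frac{37 \cos{\left(x \right)}}{2}] = - 3 x^{3} \cos{\left(x \right)} - 4 x^{2} \cos{\left(x \right)} + \frac{x \cos{\left(x \right)}}{2} + \cos{\left(x \right)} = f(x).
F(2) = 6 \sin{\left(2 \right)} - \frac{67 \cos{\left(2 \right)}}{2}; F(1) = \frac{3 \cos{\left(1 \right)}}{2} + \frac{41 \sin{\left(1 \right)}}{2}.
Integral = F(2) - F(1) = - \frac{41 \sin{\left(1 \right)}}{2} - \frac{3 \cos{\left(1 \right)}}{2} + 6 \sin{\left(2 \right)} - \frac{67 \cos{\left(2 \right)}}{2}.

Antiderivative: F(x) = - 3 x^{3} \sin{\left(x \right)} - 4 x^{2} \sin{\left(x \right)} - 9 x^{2} \cos{\left(x \right)} + \frac{37 x \sin{\left(x \right)}}{2} - 8 x \cos{\left(x \right)} + 9 \sin{\left(x \right)} + \frac{37 \cos{\left(x \right)}}{2}; value = - \frac{41 \sin{\left(1 \right)}}{2} - \frac{3 \cos{\left(1 \right)}}{2} + 6 \sin{\left(2 \right)} - \frac{67 \cos{\left(2 \right)}}{2}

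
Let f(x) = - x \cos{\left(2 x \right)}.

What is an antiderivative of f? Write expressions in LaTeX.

An antiderivative is F(x) = - \frac{x \sin{\left(2 x \right)}}{2} - \frac{\cos{\left(2 x \right)}}{4}.

A candidate is checked by its d/dx: the result must match f(x).
Check: d/dx[- \frac{x \sin{\left(2 x \right)}}{2} - \frac{\cos{\left(2 x \right)}}{4}] = - x \cos{\left(2 x \right)} = f(x).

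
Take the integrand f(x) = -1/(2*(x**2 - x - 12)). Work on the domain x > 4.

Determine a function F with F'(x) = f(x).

The denominator factors as 2*(x - 4)*(x + 3); partial fractions split f into directly integrable pieces: 1/(14*(x + 3)) - 1/(14*(x - 4)).
Check: d/dx[(-log(x - 4) + log(x + 3))/14] = -1/(2*x**2 - 2*x - 24), which equals f(x).

An antiderivative is F(x) = (-log(x - 4) + log(x + 3))/14.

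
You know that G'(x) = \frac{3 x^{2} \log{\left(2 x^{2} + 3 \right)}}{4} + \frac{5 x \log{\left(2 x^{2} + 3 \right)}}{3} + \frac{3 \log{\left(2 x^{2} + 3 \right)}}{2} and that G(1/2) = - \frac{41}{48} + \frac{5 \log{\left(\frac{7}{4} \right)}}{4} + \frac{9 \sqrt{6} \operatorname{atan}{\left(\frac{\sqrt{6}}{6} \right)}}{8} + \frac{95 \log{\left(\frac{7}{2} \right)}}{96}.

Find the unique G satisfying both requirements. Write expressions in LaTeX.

G(x) = \frac{x^{3} \log{\left(2 x^{2} + 3 \right)}}{4} - \frac{x^{3}}{6} + \frac{5 x^{2} \log{\left(2 x^{2} + 3 \right)}}{6} - \frac{5 x^{2}}{6} + \frac{3 x \log{\left(2 x^{2} + 3 \right)}}{2} - \frac{9 x}{4} + \frac{5 \log{\left(x^{2} + \frac{3}{2} \right)}}{4} + \frac{9 \sqrt{6} \operatorname{atan}{\left(\frac{\sqrt{6} x}{3} \right)}}{8} + \frac{1}{2}

Integrate term by term and add the pieces.
A general antiderivative is - \frac{x^{3}}{6} - \frac{5 x^{2}}{6} - \frac{9 x}{4} + \left(\frac{x^{3}}{4} + \frac{5 x^{2}}{6} + \frac{3 x}{2}\right) \log{\left(2 x^{2} + 3 \right)} + \frac{5 \log{\left(x^{2} + \frac{3}{2} \right)}}{4} + \frac{9 \sqrt{6} \operatorname{atan}{\left(\frac{\sqrt{6} x}{3} \right)}}{8} + C.
The condition gives C = - \frac{41}{48} + \frac{5 \log{\left(\frac{7}{4} \right)}}{4} + \frac{9 \sqrt{6} \operatorname{atan}{\left(\frac{\sqrt{6}}{6} \right)}}{8} + \frac{95 \log{\left(\frac{7}{2} \right)}}{96} - (- \frac{65}{48} + \frac{5 \log{\left(\frac{7}{4} \right)}}{4} + \frac{9 \sqrt{6} \operatorname{atan}{\left(\frac{\sqrt{6}}{6} \right)}}{8} + \frac{95 \log{\left(\frac{7}{2} \right)}}{96}) = \frac{1}{2}.
So G(x) = \frac{x^{3} \log{\left(2 x^{2} + 3 \right)}}{4} - \frac{x^{3}}{6} + \frac{5 x^{2} \log{\left(2 x^{2} + 3 \right)}}{6} - \frac{5 x^{2}}{6} + \frac{3 x \log{\left(2 x^{2} + 3 \right)}}{2} - \frac{9 x}{4} + \frac{5 \log{\left(x^{2} + \frac{3}{2} \right)}}{4} + \frac{9 \sqrt{6} \operatorname{atan}{\left(\frac{\sqrt{6} x}{3} \right)}}{8} + \frac{1}{2}.
Check: d/dx[\frac{x^{3} \log{\left(2 x^{2} + 3 \right)}}{4} - \frac{x^{3}}{6} + \frac{5 x^{2} \log{\left(2 x^{2} + 3 \right)}}{6} - \frac{5 x^{2}}{6} + \frac{3 x \log{\left(2 x^{2} + 3 \right)}}{2} - \frac{9 x}{4} + \frac{5 \log{\left(x^{2} + \frac{3}{2} \right)}}{4} + \frac{9 \sqrt{6} \operatorname{atan}{\left(\frac{\sqrt{6} x}{3} \right)}}{8} + \frac{1}{2}] = \frac{3 x^{2} \log{\left(2 x^{2} + 3 \right)}}{4} + \frac{5 x \log{\left(2 x^{2} + 3 \right)}}{3} + \frac{3 \log{\left(2 x^{2} + 3 \right)}}{2} = G'(x).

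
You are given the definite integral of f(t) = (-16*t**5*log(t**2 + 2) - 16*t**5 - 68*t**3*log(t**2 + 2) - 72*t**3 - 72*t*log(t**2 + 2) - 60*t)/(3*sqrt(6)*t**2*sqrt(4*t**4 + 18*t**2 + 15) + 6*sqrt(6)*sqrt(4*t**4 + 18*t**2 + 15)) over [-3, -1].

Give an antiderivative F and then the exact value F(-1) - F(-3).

Recognize the product-rule pattern: f = u'v + uv' with u = -2*sqrt(2*t**4/3 + 3*t**2 + 5/2)/3, v = log(t**2 + 2), so integration by parts undoes it.
F(t) = -sqrt(6)*sqrt(4*t**4 + 18*t**2 + 15)*log(t**2 + 2)/9 is an antiderivative of f.
Check: d/dt[-sqrt(6)*sqrt(4*t**4 + 18*t**2 + 15)*log(t**2 + 2)/9] = (-8*sqrt(6)*t**5*log(t**2 + 2) - 8*sqrt(6)*t**5 - 34*sqrt(6)*t**3*log(t**2 + 2) - 36*sqrt(6)*t**3 - 36*sqrt(6)*t*log(t**2 + 2) - 30*sqrt(6)*t)/(9*t**2*sqrt(4*t**4 + 18*t**2 + 15) + 18*sqrt(4*t**4 + 18*t**2 + 15)), which equals f(t).
F(-1) = -sqrt(222)*log(3)/9; F(-3) = -sqrt(334)*log(11)/3.
Integral = F(-1) - F(-3) = -sqrt(222)*log(3)/9 + sqrt(334)*log(11)/3.

Antiderivative: F(t) = -sqrt(6)*sqrt(4*t**4 + 18*t**2 + 15)*log(t**2 + 2)/9; value = -sqrt(222)*log(3)/9 + sqrt(334)*log(11)/3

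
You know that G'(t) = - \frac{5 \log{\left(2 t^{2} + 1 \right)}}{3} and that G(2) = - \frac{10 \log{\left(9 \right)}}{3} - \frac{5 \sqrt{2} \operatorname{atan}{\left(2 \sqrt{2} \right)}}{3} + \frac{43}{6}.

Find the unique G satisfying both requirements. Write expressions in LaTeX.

G(t) = - \frac{5 t \log{\left(2 t^{2} + 1 \right)}}{3} + \frac{10 t}{3} - \frac{5 \sqrt{2} \operatorname{atan}{\left(\sqrt{2} t \right)}}{3} + \frac{1}{2}

Since d/dt undoes antidifferentiation here, G(t) must give back the stated G'(t).
A general antiderivative is - \frac{5 t \log{\left(2 t^{2} + 1 \right)}}{3} + \frac{10 t}{3} - \frac{5 \sqrt{2} \operatorname{atan}{\left(\sqrt{2} t \right)}}{3} + C.
The condition gives C = - \frac{10 \log{\left(9 \right)}}{3} - \frac{5 \sqrt{2} \operatorname{atan}{\left(2 \sqrt{2} \right)}}{3} + \frac{43}{6} - (- \frac{10 \log{\left(9 \right)}}{3} - \frac{5 \sqrt{2} \operatorname{atan}{\left(2 \sqrt{2} \right)}}{3} + \frac{20}{3}) = \frac{1}{2}.
So G(t) = - \frac{5 t \log{\left(2 t^{2} + 1 \right)}}{3} + \frac{10 t}{3} - \frac{5 \sqrt{2} \operatorname{atan}{\left(\sqrt{2} t \right)}}{3} + \frac{1}{2}.
Check: d/dt[- \frac{5 t \log{\left(2 t^{2} + 1 \right)}}{3} + \frac{10 t}{3} - \frac{5 \sqrt{2} \operatorname{atan}{\left(\sqrt{2} t \right)}}{3} + \frac{1}{2}] = - \frac{5 \log{\left(2 t^{2} + 1 \right)}}{3} = G'(t).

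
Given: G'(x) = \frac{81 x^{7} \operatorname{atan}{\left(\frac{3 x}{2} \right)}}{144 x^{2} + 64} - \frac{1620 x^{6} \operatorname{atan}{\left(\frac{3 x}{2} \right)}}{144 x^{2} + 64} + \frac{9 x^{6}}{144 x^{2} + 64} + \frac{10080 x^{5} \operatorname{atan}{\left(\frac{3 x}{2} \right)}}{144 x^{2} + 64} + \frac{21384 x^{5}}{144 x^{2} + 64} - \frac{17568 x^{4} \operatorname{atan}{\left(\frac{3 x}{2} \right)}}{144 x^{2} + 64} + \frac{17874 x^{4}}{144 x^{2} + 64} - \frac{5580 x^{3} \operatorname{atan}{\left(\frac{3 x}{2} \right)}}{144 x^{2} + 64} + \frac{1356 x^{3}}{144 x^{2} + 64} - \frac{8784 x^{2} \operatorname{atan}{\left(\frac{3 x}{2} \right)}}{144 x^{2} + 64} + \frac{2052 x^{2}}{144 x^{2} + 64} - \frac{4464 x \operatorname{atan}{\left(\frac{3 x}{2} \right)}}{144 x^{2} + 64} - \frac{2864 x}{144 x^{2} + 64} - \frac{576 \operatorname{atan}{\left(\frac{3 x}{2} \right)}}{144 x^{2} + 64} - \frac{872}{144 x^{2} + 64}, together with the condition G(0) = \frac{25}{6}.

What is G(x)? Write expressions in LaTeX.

G(x) = \frac{100 \left(- 6 x^{2} - 3 x + 2\right)^{2} + 9 \left(x^{2} - 8 x - 2\right)^{3} \operatorname{atan}{\left(\frac{3 x}{2} \right)}}{96}

Integrate term by term and add the pieces.
A general antiderivative is \frac{3 \left(- 5 x^{2} - \frac{5 x}{2} + \frac{5}{3}\right)^{2}}{2} + \frac{3 \left(\frac{x^{2}}{2} - 4 x - 1\right)^{3} \operatorname{atan}{\left(\frac{3 x}{2} \right)}}{4} + C.
The condition gives C = \frac{25}{6} - (\frac{25}{6}) = 0.
So G(x) = \frac{100 \left(- 6 x^{2} - 3 x + 2\right)^{2} + 9 \left(x^{2} - 8 x - 2\right)^{3} \operatorname{atan}{\left(\frac{3 x}{2} \right)}}{96}.
Check: d/dx[\frac{100 \left(- 6 x^{2} - 3 x + 2\right)^{2} + 9 \left(x^{2} - 8 x - 2\right)^{3} \operatorname{atan}{\left(\frac{3 x}{2} \right)}}{96}] = \frac{81 x^{7} \operatorname{atan}{\left(\frac{3 x}{2} \right)} - 1620 x^{6} \operatorname{atan}{\left(\frac{3 x}{2} \right)} + 9 x^{6} + 10080 x^{5} \operatorname{atan}{\left(\frac{3 x}{2} \right)} + 21384 x^{5} - 17568 x^{4} \operatorname{atan}{\left(\frac{3 x}{2} \right)} + 17874 x^{4} - 5580 x^{3} \operatorname{atan}{\left(\frac{3 x}{2} \right)} + 1356 x^{3} - 8784 x^{2} \operatorname{atan}{\left(\frac{3 x}{2} \right)} + 2052 x^{2} - 4464 x \operatorname{atan}{\left(\frac{3 x}{2} \right)} - 2864 x - 576 \operatorname{atan}{\left(\frac{3 x}{2} \right)} - 872}{144 x^{2} + 64}, which equals G'(x).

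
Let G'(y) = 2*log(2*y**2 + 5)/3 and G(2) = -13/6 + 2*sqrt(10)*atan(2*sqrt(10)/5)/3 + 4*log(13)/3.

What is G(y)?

G(y) = 2*y*log(2*y**2 + 5)/3 - 4*y/3 + 2*sqrt(10)*atan(sqrt(10)*y/5)/3 + 1/2

A candidate passes only if d/dy[G] lands on the given G'(y) exactly.
A general antiderivative is 2*y*log(2*y**2 + 5)/3 - 4*y/3 + 2*sqrt(10)*atan(sqrt(10)*y/5)/3 + C.
The condition gives C = -13/6 + 2*sqrt(10)*atan(2*sqrt(10)/5)/3 + 4*log(13)/3 - (-8/3 + 2*sqrt(10)*atan(2*sqrt(10)/5)/3 + 4*log(13)/3) = 1/2.
So G(y) = 2*y*log(2*y**2 + 5)/3 - 4*y/3 + 2*sqrt(10)*atan(sqrt(10)*y/5)/3 + 1/2.
Check: d/dy[2*y*log(2*y**2 + 5)/3 - 4*y/3 + 2*sqrt(10)*atan(sqrt(10)*y/5)/3 + 1/2] = 2*log(2*y**2 + 5)/3 = G'(y).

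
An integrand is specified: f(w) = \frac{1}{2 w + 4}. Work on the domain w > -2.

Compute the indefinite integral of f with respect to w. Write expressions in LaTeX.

A candidate is checked by its d/dw: the result must match f(w).
Check: d/dw[\frac{\log{\left(3 w + 6 \right)}}{2}] = \frac{1}{2 w + 4} = f(w).

F(w) = \frac{\log{\left(3 w + 6 \right)}}{2} + C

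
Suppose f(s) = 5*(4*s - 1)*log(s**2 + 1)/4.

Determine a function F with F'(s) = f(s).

Check any antiderivative F(s) by computing F'(s) and comparing it with f(s).
Check: d/ds[5*(-2*s**2 + s*(2*s - 1)*log(s**2 + 1) + 2*s + 2*log(s**2 + 1) - 2*atan(s))/4] = 5*s*log(s**2 + 1) - 5*log(s**2 + 1)/4, which equals f(s).

An antiderivative is F(s) = 5*(-2*s**2 + s*(2*s - 1)*log(s**2 + 1) + 2*s + 2*log(s**2 + 1) - 2*atan(s))/4.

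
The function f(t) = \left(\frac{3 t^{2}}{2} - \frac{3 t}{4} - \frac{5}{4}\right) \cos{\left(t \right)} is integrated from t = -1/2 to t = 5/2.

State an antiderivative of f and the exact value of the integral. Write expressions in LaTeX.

Antiderivative: F(t) = \frac{3 t^{2} \sin{\left(t \right)}}{2} - \frac{3 t \sin{\left(t \right)}}{4} + 3 t \cos{\left(t \right)} - \frac{17 \sin{\left(t \right)}}{4} - \frac{3 \cos{\left(t \right)}}{4}; value = \frac{27 \cos{\left(\frac{5}{2} \right)}}{4} - \frac{7 \sin{\left(\frac{1}{2} \right)}}{2} + \frac{13 \sin{\left(\frac{5}{2} \right)}}{4} + \frac{9 \cos{\left(\frac{1}{2} \right)}}{4}

Recover f(t) by differentiating a candidate F(t); any mismatch rules it out.
F(t) = \frac{3 t^{2} \sin{\left(t \right)}}{2} - \frac{3 t \sin{\left(t \right)}}{4} + 3 t \cos{\left(t \right)} - \frac{17 \sin{\left(t \right)}}{4} - \frac{3 \cos{\left(t \right)}}{4} is an antiderivative of f.
Check: d/dt[\frac{3 t^{2} \sin{\left(t \right)}}{2} - \frac{3 t \sin{\left(t \right)}}{4} + 3 t \cos{\left(t \right)} - \frac{17 \sin{\left(t \right)}}{4} - \frac{3 \cos{\left(t \right)}}{4}] = \frac{3 t^{2} \cos{\left(t \right)}}{2} - \frac{3 t \cos{\left(t \right)}}{4} - \frac{5 \cos{\left(t \right)}}{4}, which equals f(t).
F(5/2) = \frac{27 \cos{\left(\frac{5}{2} \right)}}{4} + \frac{13 \sin{\left(\frac{5}{2} \right)}}{4}; F(-1/2) = - \frac{9 \cos{\left(\frac{1}{2} \right)}}{4} + \frac{7 \sin{\left(\frac{1}{2} \right)}}{2}.
Integral = F(5/2) - F(-1/2) = \frac{27 \cos{\left(\frac{5}{2} \right)}}{4} - \frac{7 \sin{\left(\frac{1}{2} \right)}}{2} + \frac{13 \sin{\left(\frac{5}{2} \right)}}{4} + \frac{9 \cos{\left(\frac{1}{2} \right)}}{4}.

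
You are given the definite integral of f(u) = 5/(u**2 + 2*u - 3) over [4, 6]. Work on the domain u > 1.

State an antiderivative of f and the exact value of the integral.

Antiderivative: F(u) = 5*log(u - 1)/4 - 5*log(u + 3)/4; value = -5*log(9)/4 - 5*log(3)/4 + 5*log(5)/4 + 5*log(7)/4

The denominator factors as (u - 1)*(u + 3); partial fractions split f into directly integrable pieces: -5/(4*(u + 3)) + 5/(4*(u - 1)).
F(u) = 5*log(u - 1)/4 - 5*log(u + 3)/4 is an antiderivative of f.
Check: d/du[5*log(u - 1)/4 - 5*log(u + 3)/4] = 5/(u**2 + 2*u - 3) = f(u).
F(6) = -5*log(9)/4 + 5*log(5)/4; F(4) = -5*log(7)/4 + 5*log(3)/4.
Integral = F(6) - F(4) = -5*log(9)/4 - 5*log(3)/4 + 5*log(5)/4 + 5*log(7)/4.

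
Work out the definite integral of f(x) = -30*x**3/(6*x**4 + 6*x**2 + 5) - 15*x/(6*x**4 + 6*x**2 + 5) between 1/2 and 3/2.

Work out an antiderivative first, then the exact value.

Antiderivative: F(x) = -5*log(2*x**4 + 2*x**2 + 5/3)/4; value = -5*log(391/24)/4 + 5*log(55/24)/4

The substitution u = 2*x**4 + 2*x**2 + 5/3 works: f is exactly (dF/du)*(du/dx) for that inner function.
F(x) = -5*log(2*x**4 + 2*x**2 + 5/3)/4 is an antiderivative of f.
Check: d/dx[-5*log(2*x**4 + 2*x**2 + 5/3)/4] = (-30*x**3 - 15*x)/(6*x**4 + 6*x**2 + 5), which equals f(x).
F(3/2) = -5*log(391/24)/4; F(1/2) = -5*log(55/24)/4.
Integral = F(3/2) - F(1/2) = -5*log(391/24)/4 + 5*log(55/24)/4.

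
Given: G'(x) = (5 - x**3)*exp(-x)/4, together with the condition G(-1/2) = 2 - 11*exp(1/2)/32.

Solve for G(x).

G(x) = x**3*exp(-x)/4 + 3*x**2*exp(-x)/4 + 3*x*exp(-x)/2 + 2 + exp(-x)/4

G'(x) has the shape u'v + uv' for u = x**3/4 + 3*x**2/4 + 3*x/2 + 1/4 and v = exp(-x) — it is the derivative of the product u*v.
A general antiderivative is (x**3 + 3*x**2 + 6*x + 1)*exp(-x)/4 + C.
The condition gives C = 2 - 11*exp(1/2)/32 - (-11*exp(1/2)/32) = 2.
So G(x) = x**3*exp(-x)/4 + 3*x**2*exp(-x)/4 + 3*x*exp(-x)/2 + 2 + exp(-x)/4.
Check: d/dx[x**3*exp(-x)/4 + 3*x**2*exp(-x)/4 + 3*x*exp(-x)/2 + 2 + exp(-x)/4] = (5 - x**3)*exp(-x)/4 = G'(x).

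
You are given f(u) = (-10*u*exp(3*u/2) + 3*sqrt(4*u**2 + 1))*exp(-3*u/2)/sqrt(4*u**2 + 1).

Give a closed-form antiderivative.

An antiderivative is F(u) = -5*sqrt(4*u**2 + 1)/2 - 2*exp(-3*u/2).

A candidate is checked by its d/du: the result must match f(u).
Check: d/du[-5*sqrt(4*u**2 + 1)/2 - 2*exp(-3*u/2)] = (-10*u*exp(3*u/2) + 3*sqrt(4*u**2 + 1))*exp(-3*u/2)/sqrt(4*u**2 + 1) = f(u).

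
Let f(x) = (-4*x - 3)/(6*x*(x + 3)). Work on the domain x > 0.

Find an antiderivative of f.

The denominator factors as 6*x*(x + 3); partial fractions split f into directly integrable pieces: -1/(2*(x + 3)) - 1/(6*x).
Check: d/dx[-log(x)/6 - log(x + 3)/2] = (-4*x - 3)/(6*x**2 + 18*x), which equals f(x).

An antiderivative is F(x) = -log(x)/6 - log(x + 3)/2.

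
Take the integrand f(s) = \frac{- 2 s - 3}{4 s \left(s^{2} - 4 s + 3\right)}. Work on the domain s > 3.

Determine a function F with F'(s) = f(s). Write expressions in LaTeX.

An antiderivative is F(s) = - \frac{\log{\left(s \right)}}{4} - \frac{3 \log{\left(s - 3 \right)}}{8} + \frac{5 \log{\left(s - 1 \right)}}{8}.

The denominator factors as 4 s \left(s - 3\right) \left(s - 1\right); partial fractions split f into directly integrable pieces: \frac{5}{8 \left(s - 1\right)} - \frac{3}{8 \left(s - 3\right)} - \frac{1}{4 s}.
Check: d/ds[- \frac{\log{\left(s \right)}}{4} - \frac{3 \log{\left(s - 3 \right)}}{8} + \frac{5 \log{\left(s - 1 \right)}}{8}] = \frac{- 2 s - 3}{4 s^{3} - 16 s^{2} + 12 s}, which equals f(s).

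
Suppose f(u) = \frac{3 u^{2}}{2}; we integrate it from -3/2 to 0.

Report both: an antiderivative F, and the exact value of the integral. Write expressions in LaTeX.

Antiderivative: F(u) = \frac{u^{3}}{2}; value = \frac{27}{16}

For F(u) to be correct the identity F'(u) - f(u) = 0 must hold.
F(u) = \frac{u^{3}}{2} is an antiderivative of f.
Check: d/du[\frac{u^{3}}{2}] = \frac{3 u^{2}}{2} = f(u).
F(0) = 0; F(-3/2) = - \frac{27}{16}.
Integral = F(0) - F(-3/2) = \frac{27}{16}.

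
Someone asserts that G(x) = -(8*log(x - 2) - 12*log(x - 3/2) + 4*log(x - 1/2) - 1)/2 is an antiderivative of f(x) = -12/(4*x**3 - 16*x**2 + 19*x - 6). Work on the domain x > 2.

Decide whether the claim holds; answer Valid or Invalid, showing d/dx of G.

Valid: G'(x) = f(x).

d/dx[G] = -12/(4*x**3 - 16*x**2 + 19*x - 6)
This equals f(x) exactly, so the claim holds.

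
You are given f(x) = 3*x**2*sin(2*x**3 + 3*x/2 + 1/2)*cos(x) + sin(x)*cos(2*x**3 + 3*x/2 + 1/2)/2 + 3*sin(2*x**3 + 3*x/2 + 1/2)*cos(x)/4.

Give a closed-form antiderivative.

Recognize the product-rule pattern: f = u'v + uv' with u = -cos(x)/2, v = cos(2*x**3 + 3*x/2 + 1/2), so integration by parts undoes it.
Check: d/dx[-cos(x)*cos(2*x**3 + 3*x/2 + 1/2)/2] = 3*x**2*sin(2*x**3 + 3*x/2 + 1/2)*cos(x) + sin(x)*cos(2*x**3 + 3*x/2 + 1/2)/2 + 3*sin(2*x**3 + 3*x/2 + 1/2)*cos(x)/4 = f(x).

An antiderivative is F(x) = -cos(x)*cos(2*x**3 + 3*x/2 + 1/2)/2.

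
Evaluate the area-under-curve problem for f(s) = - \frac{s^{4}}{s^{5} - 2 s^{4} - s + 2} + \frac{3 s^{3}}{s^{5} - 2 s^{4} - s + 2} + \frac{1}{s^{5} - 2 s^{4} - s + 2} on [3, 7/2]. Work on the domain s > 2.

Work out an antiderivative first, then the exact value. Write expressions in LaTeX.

Antiderivative: F(s) = \frac{12 \log{\left(s - 2 \right)} - 15 \log{\left(s - 1 \right)} - 5 \log{\left(s + 1 \right)} - 6 \log{\left(s^{2} + 1 \right)} + 6 \operatorname{atan}{\left(s \right)}}{20}; value = - \frac{3 \log{\left(\frac{53}{4} \right)}}{10} - \frac{3 \log{\left(\frac{5}{2} \right)}}{4} - \frac{\log{\left(\frac{9}{2} \right)}}{4} - \frac{3 \operatorname{atan}{\left(3 \right)}}{10} + \frac{3 \log{\left(\frac{3}{2} \right)}}{5} + \frac{\log{\left(4 \right)}}{4} + \frac{3 \operatorname{atan}{\left(\frac{7}{2} \right)}}{10} + \frac{3 \log{\left(2 \right)}}{4} + \frac{3 \log{\left(10 \right)}}{10}

Factor the denominator (\left(s - 2\right) \left(s - 1\right) \left(s + 1\right) \left(s^{2} + 1\right)) and decompose: f = - \frac{3 \left(2 s - 1\right)}{10 \left(s^{2} + 1\right)} - \frac{1}{4 \left(s + 1\right)} - \frac{3}{4 \left(s - 1\right)} + \frac{3}{5 \left(s - 2\right)}; each piece integrates to a log, atan, or power term.
F(s) = \frac{12 \log{\left(s - 2 \right)} - 15 \log{\left(s - 1 \right)} - 5 \log{\left(s + 1 \right)} - 6 \log{\left(s^{2} + 1 \right)} + 6 \operatorname{atan}{\left(s \right)}}{20} is an antiderivative of f.
Check: d/ds[\frac{12 \log{\left(s - 2 \right)} - 15 \log{\left(s - 1 \right)} - 5 \log{\left(s + 1 \right)} - 6 \log{\left(s^{2} + 1 \right)} + 6 \operatorname{atan}{\left(s \right)}}{20}] = \frac{- s^{4} + 3 s^{3} + 1}{s^{5} - 2 s^{4} - s + 2}, which equals f(s).
F(7/2) = - \frac{3 \log{\left(\frac{53}{4} \right)}}{10} - \frac{3 \log{\left(\frac{5}{2} \right)}}{4} - \frac{\log{\left(\frac{9}{2} \right)}}{4} + \frac{3 \log{\left(\frac{3}{2} \right)}}{5} + \frac{3 \operatorname{atan}{\left(\frac{7}{2} \right)}}{10}; F(3) = - \frac{3 \log{\left(10 \right)}}{10} - \frac{3 \log{\left(2 \right)}}{4} - \frac{\log{\left(4 \right)}}{4} + \frac{3 \operatorname{atan}{\left(3 \right)}}{10}.
Integral = F(7/2) - F(3) = - \frac{3 \log{\left(\frac{53}{4} \right)}}{10} - \frac{3 \log{\left(\frac{5}{2} \right)}}{4} - \frac{\log{\left(\frac{9}{2} \right)}}{4} - \frac{3 \operatorname{atan}{\left(3 \right)}}{10} + \frac{3 \log{\left(\frac{3}{2} \right)}}{5} + \frac{\log{\left(4 \right)}}{4} + \frac{3 \operatorname{atan}{\left(\frac{7}{2} \right)}}{10} + \frac{3 \log{\left(2 \right)}}{4} + \frac{3 \log{\left(10 \right)}}{10}.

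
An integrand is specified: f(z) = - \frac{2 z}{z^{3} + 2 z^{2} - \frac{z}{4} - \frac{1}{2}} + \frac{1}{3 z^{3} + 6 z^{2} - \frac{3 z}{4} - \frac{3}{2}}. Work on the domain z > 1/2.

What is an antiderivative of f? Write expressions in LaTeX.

Factor the denominator (3 \left(z + 2\right) \left(2 z - 1\right) \left(2 z + 1\right)) and decompose: f = - \frac{16}{9 \left(2 z + 1\right)} - \frac{8}{15 \left(2 z - 1\right)} + \frac{52}{45 \left(z + 2\right)}; each piece integrates to a log, atan, or power term.
Check: d/dz[- \frac{4 \log{\left(z - \frac{1}{2} \right)}}{15} - \frac{8 \log{\left(z + \frac{1}{2} \right)}}{9} + \frac{52 \log{\left(z + 2 \right)}}{45}] = \frac{4 - 24 z}{12 z^{3} + 24 z^{2} - 3 z - 6}, which equals f(z).

An antiderivative is F(z) = - \frac{4 \log{\left(z - \frac{1}{2} \right)}}{15} - \frac{8 \log{\left(z + \frac{1}{2} \right)}}{9} + \frac{52 \log{\left(z + 2 \right)}}{45}.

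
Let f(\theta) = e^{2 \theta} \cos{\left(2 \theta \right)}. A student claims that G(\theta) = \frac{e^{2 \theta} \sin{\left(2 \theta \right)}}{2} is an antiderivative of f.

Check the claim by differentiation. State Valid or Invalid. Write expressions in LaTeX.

Invalid: d/d\theta[G] - f = e^{2 \theta} \sin{\left(2 \theta \right)}, which is not 0.

d/d\theta[G] = e^{2 \theta} \sin{\left(2 \theta \right)} + e^{2 \theta} \cos{\left(2 \theta \right)}
d/d\theta[G] - f(\theta) = e^{2 \theta} \sin{\left(2 \theta \right)} != 0.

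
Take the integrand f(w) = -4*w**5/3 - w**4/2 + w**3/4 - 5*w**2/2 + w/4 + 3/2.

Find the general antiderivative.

The integrand splits into summands that can be handled one at a time.
Check: d/dw[w*(-160*w**5 - 72*w**4 + 45*w**3 - 600*w**2 + 90*w + 1080)/720] = -4*w**5/3 - w**4/2 + w**3/4 - 5*w**2/2 + w/4 + 3/2 = f(w).

F(w) = w*(-160*w**5 - 72*w**4 + 45*w**3 - 600*w**2 + 90*w + 1080)/720 + C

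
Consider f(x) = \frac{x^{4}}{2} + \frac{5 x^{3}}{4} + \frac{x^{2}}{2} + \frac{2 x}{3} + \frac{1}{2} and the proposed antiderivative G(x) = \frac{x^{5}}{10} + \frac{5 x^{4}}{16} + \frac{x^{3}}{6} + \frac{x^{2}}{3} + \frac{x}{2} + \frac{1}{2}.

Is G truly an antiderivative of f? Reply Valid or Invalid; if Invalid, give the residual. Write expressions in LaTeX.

d/dx[G] = \frac{x^{4}}{2} + \frac{5 x^{3}}{4} + \frac{x^{2}}{2} + \frac{2 x}{3} + \frac{1}{2}
This equals f(x) exactly, so the claim holds.

Valid: G'(x) = f(x).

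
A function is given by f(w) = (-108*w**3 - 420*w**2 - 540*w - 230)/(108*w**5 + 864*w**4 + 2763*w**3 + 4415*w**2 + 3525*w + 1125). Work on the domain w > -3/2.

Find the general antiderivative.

F(w) = (18*w**2 + 50*w + 35)/((2*w + 3)*(3*w + 5)**2) + C

Any candidate F(w) must reproduce f(w) exactly when differentiated.
Check: d/dw[(18*w**2 + 50*w + 35)/((2*w + 3)*(3*w + 5)**2)] = (-108*w**3 - 420*w**2 - 540*w - 230)/(108*w**5 + 864*w**4 + 2763*w**3 + 4415*w**2 + 3525*w + 1125) = f(w).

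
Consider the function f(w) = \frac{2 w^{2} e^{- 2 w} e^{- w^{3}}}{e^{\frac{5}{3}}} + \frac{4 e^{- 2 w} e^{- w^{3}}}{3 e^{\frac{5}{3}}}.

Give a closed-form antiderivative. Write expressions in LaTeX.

f matches the chain-rule pattern g'(h)*h' with inner function h(w) = - w^{3} - 2 w - \frac{5}{3}; substituting u = h(w) collapses the integral.
Check: d/dw[- \frac{2 e^{- 2 w} e^{- w^{3}}}{3 e^{\frac{5}{3}}}] = \frac{\left(6 w^{2} + 4\right) e^{- 2 w} e^{- w^{3}}}{3 e^{\frac{5}{3}}}, which equals f(w).

An antiderivative is F(w) = - \frac{2 e^{- 2 w} e^{- w^{3}}}{3 e^{\frac{5}{3}}}.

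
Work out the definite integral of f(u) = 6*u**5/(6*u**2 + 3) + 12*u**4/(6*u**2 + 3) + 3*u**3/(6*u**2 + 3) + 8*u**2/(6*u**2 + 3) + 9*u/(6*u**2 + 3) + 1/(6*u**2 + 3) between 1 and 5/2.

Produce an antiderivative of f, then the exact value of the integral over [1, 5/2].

Antiderivative: F(u) = u**4/4 + 2*u**3/3 + u/3 + 3*log(2*u**2 + 1)/4; value = -3*log(3)/4 + 3*log(27/2)/4 + 1265/64

The integrand splits into summands that can be handled one at a time.
F(u) = u**4/4 + 2*u**3/3 + u/3 + 3*log(2*u**2 + 1)/4 is an antiderivative of f.
Check: d/du[u**4/4 + 2*u**3/3 + u/3 + 3*log(2*u**2 + 1)/4] = (6*u**5 + 12*u**4 + 3*u**3 + 8*u**2 + 9*u + 1)/(6*u**2 + 3), which equals f(u).
F(5/2) = 3*log(27/2)/4 + 1345/64; F(1) = 3*log(3)/4 + 5/4.
Integral = F(5/2) - F(1) = -3*log(3)/4 + 3*log(27/2)/4 + 1265/64.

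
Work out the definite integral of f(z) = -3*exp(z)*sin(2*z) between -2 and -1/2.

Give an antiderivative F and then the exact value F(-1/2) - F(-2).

Antiderivative: F(z) = 3*(-sin(2*z) + 2*cos(2*z))*exp(z)/5; value = -3*exp(-2)*sin(4)/5 - 6*exp(-2)*cos(4)/5 + 3*exp(-1/2)*sin(1)/5 + 6*exp(-1/2)*cos(1)/5

Any candidate F(z) must reproduce f(z) exactly when differentiated.
F(z) = 3*(-sin(2*z) + 2*cos(2*z))*exp(z)/5 is an antiderivative of f.
Check: d/dz[3*(-sin(2*z) + 2*cos(2*z))*exp(z)/5] = -3*exp(z)*sin(2*z) = f(z).
F(-1/2) = 3*exp(-1/2)*sin(1)/5 + 6*exp(-1/2)*cos(1)/5; F(-2) = 6*exp(-2)*cos(4)/5 + 3*exp(-2)*sin(4)/5.
Integral = F(-1/2) - F(-2) = -3*exp(-2)*sin(4)/5 - 6*exp(-2)*cos(4)/5 + 3*exp(-1/2)*sin(1)/5 + 6*exp(-1/2)*cos(1)/5.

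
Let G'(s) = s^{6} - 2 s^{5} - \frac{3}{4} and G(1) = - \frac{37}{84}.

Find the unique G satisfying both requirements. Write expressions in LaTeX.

G(s) = \frac{s^{7}}{7} - \frac{s^{6}}{3} - \frac{3 s}{4} + \frac{1}{2}

The integrand splits into summands that can be handled one at a time.
A general antiderivative is \frac{s^{7}}{7} - \frac{s^{6}}{3} - \frac{3 s}{4} + C.
The condition gives C = - \frac{37}{84} - (- \frac{79}{84}) = \frac{1}{2}.
So G(s) = \frac{s^{7}}{7} - \frac{s^{6}}{3} - \frac{3 s}{4} + \frac{1}{2}.
Check: d/ds[\frac{s^{7}}{7} - \frac{s^{6}}{3} - \frac{3 s}{4} + \frac{1}{2}] = s^{6} - 2 s^{5} - \frac{3}{4} = G'(s).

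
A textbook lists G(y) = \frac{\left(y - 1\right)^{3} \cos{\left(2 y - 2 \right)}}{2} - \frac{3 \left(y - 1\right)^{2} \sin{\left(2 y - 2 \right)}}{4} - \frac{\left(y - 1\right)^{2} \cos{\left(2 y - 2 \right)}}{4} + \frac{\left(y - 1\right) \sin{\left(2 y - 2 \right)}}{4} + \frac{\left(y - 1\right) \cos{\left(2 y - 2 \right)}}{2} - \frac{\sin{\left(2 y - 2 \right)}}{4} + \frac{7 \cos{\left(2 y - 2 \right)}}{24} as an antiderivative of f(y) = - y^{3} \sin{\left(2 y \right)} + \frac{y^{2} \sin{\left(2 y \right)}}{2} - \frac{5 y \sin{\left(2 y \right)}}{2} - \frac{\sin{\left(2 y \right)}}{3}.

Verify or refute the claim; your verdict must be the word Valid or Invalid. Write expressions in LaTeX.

Invalid: d/dy[G] - f = y^{3} \sin{\left(2 y \right)} - y^{3} \sin{\left(2 y - 2 \right)} - \frac{y^{2} \sin{\left(2 y \right)}}{2} + \frac{7 y^{2} \sin{\left(2 y - 2 \right)}}{2} + \frac{5 y \sin{\left(2 y \right)}}{2} - \frac{13 y \sin{\left(2 y - 2 \right)}}{2} + \frac{\sin{\left(2 y \right)}}{3} + \frac{11 \sin{\left(2 y - 2 \right)}}{3}, which is not 0.

d/dy[G] = - y^{3} \sin{\left(2 y - 2 \right)} + \frac{7 y^{2} \sin{\left(2 y - 2 \right)}}{2} - \frac{13 y \sin{\left(2 y - 2 \right)}}{2} + \frac{11 \sin{\left(2 y - 2 \right)}}{3}
d/dy[G] - f(y) = y^{3} \sin{\left(2 y \right)} - y^{3} \sin{\left(2 y - 2 \right)} - \frac{y^{2} \sin{\left(2 y \right)}}{2} + \frac{7 y^{2} \sin{\left(2 y - 2 \right)}}{2} + \frac{5 y \sin{\left(2 y \right)}}{2} - \frac{13 y \sin{\left(2 y - 2 \right)}}{2} + \frac{\sin{\left(2 y \right)}}{3} + \frac{11 \sin{\left(2 y - 2 \right)}}{3} != 0.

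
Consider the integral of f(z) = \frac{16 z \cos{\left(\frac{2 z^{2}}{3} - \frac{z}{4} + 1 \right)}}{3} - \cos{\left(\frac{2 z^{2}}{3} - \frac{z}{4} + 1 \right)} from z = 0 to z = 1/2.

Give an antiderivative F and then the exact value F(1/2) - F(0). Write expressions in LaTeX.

Antiderivative: F(z) = 4 \sin{\left(\frac{2 z^{2}}{3} - \frac{z}{4} + 1 \right)}; value = - 4 \sin{\left(1 \right)} + 4 \sin{\left(\frac{25}{24} \right)}

f matches the chain-rule pattern g'(h)*h' with inner function h(z) = \frac{2 z^{2}}{3} - \frac{z}{4} + 1; substituting u = h(z) collapses the integral.
F(z) = 4 \sin{\left(\frac{2 z^{2}}{3} - \frac{z}{4} + 1 \right)} is an antiderivative of f.
Check: d/dz[4 \sin{\left(\frac{2 z^{2}}{3} - \frac{z}{4} + 1 \right)}] = \frac{16 z \cos{\left(\frac{2 z^{2}}{3} - \frac{z}{4} + 1 \right)}}{3} - \cos{\left(\frac{2 z^{2}}{3} - \frac{z}{4} + 1 \right)} = f(z).
F(1/2) = 4 \sin{\left(\frac{25}{24} \right)}; F(0) = 4 \sin{\left(1 \right)}.
Integral = F(1/2) - F(0) = - 4 \sin{\left(1 \right)} + 4 \sin{\left(\frac{25}{24} \right)}.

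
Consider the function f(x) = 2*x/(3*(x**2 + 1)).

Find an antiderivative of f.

f matches the chain-rule pattern g'(h)*h' with inner function h(x) = x**2 + 1; substituting u = h(x) collapses the integral.
Check: d/dx[log(x**2 + 1)/3] = 2*x/(3*x**2 + 3), which equals f(x).

An antiderivative is F(x) = log(x**2 + 1)/3.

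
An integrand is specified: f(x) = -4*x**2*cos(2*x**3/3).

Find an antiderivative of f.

The substitution u = 2*x**3/3 works: f is exactly (dF/du)*(du/dx) for that inner function.
Check: d/dx[-2*sin(2*x**3/3)] = -4*x**2*cos(2*x**3/3) = f(x).

An antiderivative is F(x) = -2*sin(2*x**3/3).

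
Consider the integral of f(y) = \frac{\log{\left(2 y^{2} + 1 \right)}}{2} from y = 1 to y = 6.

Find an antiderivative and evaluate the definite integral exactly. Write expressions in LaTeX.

Antiderivative: F(y) = \frac{y \log{\left(2 y^{2} + 1 \right)}}{2} - y + \frac{\sqrt{2} \operatorname{atan}{\left(\sqrt{2} y \right)}}{2}; value = -5 - \frac{\sqrt{2} \operatorname{atan}{\left(\sqrt{2} \right)}}{2} - \frac{\log{\left(3 \right)}}{2} + \frac{\sqrt{2} \operatorname{atan}{\left(6 \sqrt{2} \right)}}{2} + 3 \log{\left(73 \right)}

Check any antiderivative F(y) by computing F'(y) and comparing it with f(y).
F(y) = \frac{y \log{\left(2 y^{2} + 1 \right)}}{2} - y + \frac{\sqrt{2} \operatorname{atan}{\left(\sqrt{2} y \right)}}{2} is an antiderivative of f.
Check: d/dy[\frac{y \log{\left(2 y^{2} + 1 \right)}}{2} - y + \frac{\sqrt{2} \operatorname{atan}{\left(\sqrt{2} y \right)}}{2}] = \frac{\log{\left(2 y^{2} + 1 \right)}}{2} = f(y).
F(6) = -6 + \frac{\sqrt{2} \operatorname{atan}{\left(6 \sqrt{2} \right)}}{2} + 3 \log{\left(73 \right)}; F(1) = -1 + \frac{\log{\left(3 \right)}}{2} + \frac{\sqrt{2} \operatorname{atan}{\left(\sqrt{2} \right)}}{2}.
Integral = F(6) - F(1) = -5 - \frac{\sqrt{2} \operatorname{atan}{\left(\sqrt{2} \right)}}{2} - \frac{\log{\left(3 \right)}}{2} + \frac{\sqrt{2} \operatorname{atan}{\left(6 \sqrt{2} \right)}}{2} + 3 \log{\left(73 \right)}.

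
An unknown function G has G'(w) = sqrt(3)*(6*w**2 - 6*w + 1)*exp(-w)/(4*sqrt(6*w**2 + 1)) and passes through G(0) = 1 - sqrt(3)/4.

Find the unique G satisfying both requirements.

G'(w) has the shape u'v + uv' for u = -3*sqrt(2*w**2 + 1/3)/4 and v = exp(-w) — it is the derivative of the product u*v.
A general antiderivative is -3*sqrt(2*w**2 + 1/3)*exp(-w)/4 + C.
The condition gives C = 1 - sqrt(3)/4 - (-sqrt(3)/4) = 1.
So G(w) = sqrt(3)*(-3*sqrt(6*w**2 + 1) + 4*sqrt(3)*exp(w))*exp(-w)/12.
Check: d/dw[sqrt(3)*(-3*sqrt(6*w**2 + 1) + 4*sqrt(3)*exp(w))*exp(-w)/12] = (6*sqrt(3)*w**2 - 6*sqrt(3)*w + sqrt(3))*exp(-w)/(4*sqrt(6*w**2 + 1)), which equals G'(w).

G(w) = sqrt(3)*(-3*sqrt(6*w**2 + 1) + 4*sqrt(3)*exp(w))*exp(-w)/12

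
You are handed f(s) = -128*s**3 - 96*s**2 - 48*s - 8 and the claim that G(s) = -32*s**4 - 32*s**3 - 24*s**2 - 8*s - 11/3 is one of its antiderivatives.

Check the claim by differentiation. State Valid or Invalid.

Valid. The derivative of G reproduces f.

d/ds[G] = -128*s**3 - 96*s**2 - 48*s - 8
This equals f(s) exactly, so the claim holds.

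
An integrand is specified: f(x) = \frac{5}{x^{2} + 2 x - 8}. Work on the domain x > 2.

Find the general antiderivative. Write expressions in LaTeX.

Factor the denominator (\left(x - 2\right) \left(x + 4\right)) and decompose: f = - \frac{5}{6 \left(x + 4\right)} + \frac{5}{6 \left(x - 2\right)}; each piece integrates to a log, atan, or power term.
Check: d/dx[\frac{5 \log{\left(x - 2 \right)}}{6} - \frac{5 \log{\left(x + 4 \right)}}{6}] = \frac{5}{x^{2} + 2 x - 8} = f(x).

F(x) = \frac{5 \log{\left(x - 2 \right)}}{6} - \frac{5 \log{\left(x + 4 \right)}}{6} + C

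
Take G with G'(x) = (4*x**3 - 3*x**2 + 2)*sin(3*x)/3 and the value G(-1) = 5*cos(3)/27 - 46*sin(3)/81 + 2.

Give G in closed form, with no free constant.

A first test for any G(x): its x-derivative must equal the given G'(x).
A general antiderivative is -4*x**3*cos(3*x)/9 + 4*x**2*sin(3*x)/9 + x**2*cos(3*x)/3 - 2*x*sin(3*x)/9 + 8*x*cos(3*x)/27 - 8*sin(3*x)/81 - 8*cos(3*x)/27 + C.
The condition gives C = 5*cos(3)/27 - 46*sin(3)/81 + 2 - (5*cos(3)/27 - 46*sin(3)/81) = 2.
So G(x) = -4*x**3*cos(3*x)/9 + 4*x**2*sin(3*x)/9 + x**2*cos(3*x)/3 - 2*x*sin(3*x)/9 + 8*x*cos(3*x)/27 - 8*sin(3*x)/81 - 8*cos(3*x)/27 + 2.
Check: d/dx[-4*x**3*cos(3*x)/9 + 4*x**2*sin(3*x)/9 + x**2*cos(3*x)/3 - 2*x*sin(3*x)/9 + 8*x*cos(3*x)/27 - 8*sin(3*x)/81 - 8*cos(3*x)/27 + 2] = 4*x**3*sin(3*x)/3 - x**2*sin(3*x) + 2*sin(3*x)/3, which equals G'(x).

G(x) = -4*x**3*cos(3*x)/9 + 4*x**2*sin(3*x)/9 + x**2*cos(3*x)/3 - 2*x*sin(3*x)/9 + 8*x*cos(3*x)/27 - 8*sin(3*x)/81 - 8*cos(3*x)/27 + 2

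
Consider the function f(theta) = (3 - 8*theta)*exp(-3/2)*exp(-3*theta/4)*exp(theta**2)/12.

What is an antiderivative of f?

An antiderivative is F(theta) = -exp(theta**2 - 3*theta/4 - 3/2)/3.

f matches the chain-rule pattern g'(h)*h' with inner function h(theta) = theta**2 - 3*theta/4 - 3/2; substituting u = h(theta) collapses the integral.
Check: d/dtheta[-exp(theta**2 - 3*theta/4 - 3/2)/3] = (3 - 8*theta)*exp(-3/2)*exp(-3*theta/4)*exp(theta**2)/12 = f(theta).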